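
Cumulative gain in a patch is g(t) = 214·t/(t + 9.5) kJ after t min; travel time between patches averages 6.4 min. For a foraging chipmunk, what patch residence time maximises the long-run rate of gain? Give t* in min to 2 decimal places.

7.80 min

Optimal t* satisfies g'(t*) = g(t*)/(T + t*).
g'(t) = 214·9.5/(t + 9.5)². Setting 214·9.5/(t+9.5)² = 214t/[(t+9.5)(6.4+t)] gives 9.5(6.4+t) = t(t+9.5), so t² = 9.5×6.4 = 60.8.
t* = √60.8 = 7.797 min.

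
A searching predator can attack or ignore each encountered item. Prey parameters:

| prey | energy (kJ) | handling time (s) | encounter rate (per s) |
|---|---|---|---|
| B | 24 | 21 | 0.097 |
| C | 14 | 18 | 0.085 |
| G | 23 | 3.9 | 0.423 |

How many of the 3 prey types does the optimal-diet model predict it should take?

1

Rank by E/h (kJ/s): G 5.9, B 1.14, C 0.778. Include each in turn until the next type's E/h falls below the running intake rate.
Rate on top 1: 3.672. B: 1.14 < 3.672 → exclude; stop.
Optimal diet: G — 1 of 3 types.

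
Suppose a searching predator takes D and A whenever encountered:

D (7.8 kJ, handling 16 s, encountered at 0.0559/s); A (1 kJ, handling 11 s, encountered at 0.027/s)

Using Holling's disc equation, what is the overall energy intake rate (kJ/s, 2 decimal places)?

0.21 kJ/s

R = Σλ_iE_i / (1 + Σλ_ih_i)
Numerator: 0.0559×7.8 + 0.027×1 = 0.463
Denominator: 1 + 0.0559×16 + 0.027×11 = 2.191
R = 0.463/2.191 = 0.2113 kJ/s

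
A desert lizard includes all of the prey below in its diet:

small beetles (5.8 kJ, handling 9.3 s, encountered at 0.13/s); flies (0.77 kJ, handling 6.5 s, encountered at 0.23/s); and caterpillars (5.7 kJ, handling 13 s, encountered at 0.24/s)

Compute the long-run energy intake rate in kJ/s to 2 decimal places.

R = (0.13×5.8 + 0.23×0.77 + 0.24×5.7) / (1 + 0.13×9.3 + 0.23×6.5 + 0.24×13) = 2.299/6.824 = 0.3369 kJ/s.

0.34 kJ/s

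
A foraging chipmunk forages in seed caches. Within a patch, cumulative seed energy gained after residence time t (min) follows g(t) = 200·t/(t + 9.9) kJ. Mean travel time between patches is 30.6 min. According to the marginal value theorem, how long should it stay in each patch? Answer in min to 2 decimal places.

Optimal t* satisfies g'(t*) = g(t*)/(T + t*).
g'(t) = 200·9.9/(t + 9.9)². Setting 200·9.9/(t+9.9)² = 200t/[(t+9.9)(30.6+t)] gives 9.9(30.6+t) = t(t+9.9), so t² = 9.9×30.6 = 302.9.
t* = √302.9 = 17.41 min.

17.41 min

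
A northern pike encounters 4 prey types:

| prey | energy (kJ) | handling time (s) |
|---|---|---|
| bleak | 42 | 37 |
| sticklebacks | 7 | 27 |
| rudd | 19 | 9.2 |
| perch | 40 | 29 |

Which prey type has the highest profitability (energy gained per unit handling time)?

rudd

In descending order of E/h:
rudd: 19/9.2 = 2.07 kJ/s
perch: 40/29 = 1.38 kJ/s
bleak: 42/37 = 1.14 kJ/s
sticklebacks: 7/27 = 0.259 kJ/s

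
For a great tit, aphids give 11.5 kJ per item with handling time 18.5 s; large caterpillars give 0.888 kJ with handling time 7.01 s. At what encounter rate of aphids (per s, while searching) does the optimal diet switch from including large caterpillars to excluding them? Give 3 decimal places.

0.014 per s

Drop large caterpillars once their profitability E₂/h₂ falls below the rate achievable on aphids alone: E₂/h₂ = λE₁/(1 + λh₁).
Solve for λ: λE₁h₂ = E₂(1 + λh₁) → λ(E₁h₂ − E₂h₁) = E₂ → λ = E₂/(E₁h₂ − E₂h₁).
λ = 0.888/(11.5×7.01 − 0.888×18.5) = 0.888/64.19 = 0.01383 per s.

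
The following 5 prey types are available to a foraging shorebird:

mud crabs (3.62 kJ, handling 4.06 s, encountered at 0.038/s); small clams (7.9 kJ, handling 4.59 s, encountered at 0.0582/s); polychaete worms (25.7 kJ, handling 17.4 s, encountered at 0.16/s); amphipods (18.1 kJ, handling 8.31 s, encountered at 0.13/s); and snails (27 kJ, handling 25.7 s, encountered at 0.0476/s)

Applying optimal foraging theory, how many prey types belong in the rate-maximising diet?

3

Rank by E/h (kJ/s): amphipods 2.18, small clams 1.72, polychaete worms 1.48, snails 1.05, mud crabs 0.892. Include each in turn until the next type's E/h falls below the running intake rate.
Rate on top 1: 1.131. small clams: 1.72 > 1.131 → include.
Rate on top 2: 1.198. polychaete worms: 1.48 > 1.198 → include.
Rate on top 3: 1.349. snails: 1.05 < 1.349 → exclude; stop.
Optimal diet: amphipods, small clams, polychaete worms — 3 of 5 types.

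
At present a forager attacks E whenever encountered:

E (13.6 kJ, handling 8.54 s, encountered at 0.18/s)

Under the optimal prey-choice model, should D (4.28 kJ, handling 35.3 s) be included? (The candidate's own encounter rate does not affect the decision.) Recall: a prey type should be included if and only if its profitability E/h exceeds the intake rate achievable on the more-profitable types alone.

No

Current rate: (0.18×13.6)/(1 + 0.18×8.54) = 0.9648 kJ/s.
D: E/h = 4.28/35.3 = 0.1212 kJ/s.
0.1212 < 0.9648, so adding D would lower the average — exclude it.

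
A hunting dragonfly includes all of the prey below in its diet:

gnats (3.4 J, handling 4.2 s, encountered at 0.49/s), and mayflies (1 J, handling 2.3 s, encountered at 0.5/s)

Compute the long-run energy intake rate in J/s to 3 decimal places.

Energy encountered per unit search time: 0.49×3.4 + 0.5×1 = 2.166 J/s.
Handling time per unit search time: 0.49×4.2 + 0.5×2.3 = 3.208.
Rate = 2.166/(1 + 3.208) = 0.5147 J/s.

0.515 J/s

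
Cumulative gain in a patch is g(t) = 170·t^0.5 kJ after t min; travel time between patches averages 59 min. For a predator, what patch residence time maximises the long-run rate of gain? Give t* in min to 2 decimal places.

59.00 min

Maximise g(t)/(T+t): set derivative to zero → g'(t)(T+t) = g(t).
g'(t) = 0.5·170·t^-0.5. Setting 0.5·170·t^-0.5 = 170·t^0.5/(59+t) gives 0.5(59+t) = t, so 0.50·t = 0.5×59.
t* = 0.5×59/0.50 = 59 min.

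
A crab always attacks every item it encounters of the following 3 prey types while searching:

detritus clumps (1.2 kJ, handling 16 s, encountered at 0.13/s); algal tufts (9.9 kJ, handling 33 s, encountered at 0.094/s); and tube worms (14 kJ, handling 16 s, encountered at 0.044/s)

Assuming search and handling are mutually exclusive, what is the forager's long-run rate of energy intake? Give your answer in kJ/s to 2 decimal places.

0.25 kJ/s

R = (0.13×1.2 + 0.094×9.9 + 0.044×14) / (1 + 0.13×16 + 0.094×33 + 0.044×16) = 1.703/6.886 = 0.2473 kJ/s.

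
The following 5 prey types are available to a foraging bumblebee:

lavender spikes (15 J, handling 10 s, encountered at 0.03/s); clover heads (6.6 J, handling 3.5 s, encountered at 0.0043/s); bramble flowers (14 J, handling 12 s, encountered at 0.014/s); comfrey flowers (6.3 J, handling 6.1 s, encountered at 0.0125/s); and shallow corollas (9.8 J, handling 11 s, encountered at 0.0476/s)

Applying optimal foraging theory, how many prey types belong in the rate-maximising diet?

5

Rank by E/h (J/s): clover heads 1.89, lavender spikes 1.5, bramble flowers 1.17, comfrey flowers 1.03, shallow corollas 0.891. Include each in turn until the next type's E/h falls below the running intake rate.
Rate on top 1: 0.02796. lavender spikes: 1.5 > 0.02796 → include.
Rate on top 2: 0.3638. bramble flowers: 1.17 > 0.3638 → include.
Rate on top 3: 0.4547. comfrey flowers: 1.03 > 0.4547 → include.
Rate on top 4: 0.483. shallow corollas: 0.891 > 0.483 → include.
Optimal diet: clover heads, lavender spikes, bramble flowers, comfrey flowers, shallow corollas — 5 of 5 types.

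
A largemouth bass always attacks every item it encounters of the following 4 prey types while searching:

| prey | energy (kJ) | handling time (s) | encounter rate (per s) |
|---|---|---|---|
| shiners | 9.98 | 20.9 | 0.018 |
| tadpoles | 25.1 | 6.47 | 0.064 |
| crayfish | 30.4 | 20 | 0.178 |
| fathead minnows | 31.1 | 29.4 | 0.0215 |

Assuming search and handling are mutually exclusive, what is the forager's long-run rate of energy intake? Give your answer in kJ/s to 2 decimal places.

1.31 kJ/s

R = (0.018×9.98 + 0.064×25.1 + 0.178×30.4 + 0.0215×31.1) / (1 + 0.018×20.9 + 0.064×6.47 + 0.178×20 + 0.0215×29.4) = 7.866/5.982 = 1.315 kJ/s.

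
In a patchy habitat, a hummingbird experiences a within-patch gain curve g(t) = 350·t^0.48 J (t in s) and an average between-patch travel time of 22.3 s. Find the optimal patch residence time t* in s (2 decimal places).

Optimal t* satisfies g'(t*) = g(t*)/(T + t*).
g'(t) = 0.48·350·t^-0.52. Setting 0.48·350·t^-0.52 = 350·t^0.48/(22.3+t) gives 0.48(22.3+t) = t, so 0.52·t = 0.48×22.3.
t* = 0.48×22.3/0.52 = 20.58 s.

20.58 s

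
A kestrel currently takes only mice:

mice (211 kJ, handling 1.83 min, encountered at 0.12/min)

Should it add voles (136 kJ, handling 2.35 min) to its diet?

Yes

Intake rate on the current diet: R = (0.12×211) / (1 + 0.12×1.83) = 25.32/1.22 = 20.76 kJ/min.
voles: E/h = 136/2.35 = 57.87 kJ/min.
57.87 > 20.76, so adding voles raises the average — include it.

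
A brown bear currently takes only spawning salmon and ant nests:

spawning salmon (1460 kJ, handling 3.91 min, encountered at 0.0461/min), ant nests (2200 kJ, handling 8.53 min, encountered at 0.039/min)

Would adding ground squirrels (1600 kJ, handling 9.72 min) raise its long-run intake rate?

Intake rate on the current diet: R = (0.0461×1460 + 0.039×2200) / (1 + 0.0461×3.91 + 0.039×8.53) = 153.1/1.513 = 101.2 kJ/min.
Profitability of ground squirrels: 1600/9.72 = 164.6 kJ/min.
164.6 > 101.2, so adding ground squirrels raises the average — include it.

Yes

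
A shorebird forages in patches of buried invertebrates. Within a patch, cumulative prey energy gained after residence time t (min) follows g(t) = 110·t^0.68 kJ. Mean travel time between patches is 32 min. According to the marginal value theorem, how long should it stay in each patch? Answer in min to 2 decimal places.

Optimal t* satisfies g'(t*) = g(t*)/(T + t*).
g'(t) = 0.68·110·t^-0.32. Setting 0.68·110·t^-0.32 = 110·t^0.68/(32+t) gives 0.68(32+t) = t, so 0.32·t = 0.68×32.
t* = 0.68×32/0.32 = 68 min.

68.00 min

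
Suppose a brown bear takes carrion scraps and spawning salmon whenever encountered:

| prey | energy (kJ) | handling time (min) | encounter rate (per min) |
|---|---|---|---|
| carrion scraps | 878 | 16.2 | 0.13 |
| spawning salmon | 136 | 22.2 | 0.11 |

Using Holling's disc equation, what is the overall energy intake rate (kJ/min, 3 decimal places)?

23.270 kJ/min

R = (0.13×878 + 0.11×136) / (1 + 0.13×16.2 + 0.11×22.2) = 129.1/5.548 = 23.27 kJ/min.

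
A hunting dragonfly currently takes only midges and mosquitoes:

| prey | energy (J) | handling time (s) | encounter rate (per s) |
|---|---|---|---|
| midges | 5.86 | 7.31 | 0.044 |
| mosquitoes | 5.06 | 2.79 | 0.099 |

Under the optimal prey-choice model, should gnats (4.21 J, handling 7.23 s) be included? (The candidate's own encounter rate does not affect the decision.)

Intake rate on the current diet: R = (0.044×5.86 + 0.099×5.06) / (1 + 0.044×7.31 + 0.099×2.79) = 0.7588/1.598 = 0.4749 J/s.
Profitability of gnats: 4.21/7.23 = 0.5823 J/s.
Since 0.5823 > R, including gnats increases the long-run rate.

Yes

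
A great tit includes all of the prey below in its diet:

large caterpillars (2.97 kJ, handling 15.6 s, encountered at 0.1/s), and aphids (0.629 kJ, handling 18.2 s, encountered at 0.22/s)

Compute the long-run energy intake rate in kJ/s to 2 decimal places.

R = (0.1×2.97 + 0.22×0.629) / (1 + 0.1×15.6 + 0.22×18.2) = 0.4354/6.564 = 0.06633 kJ/s.

0.07 kJ/s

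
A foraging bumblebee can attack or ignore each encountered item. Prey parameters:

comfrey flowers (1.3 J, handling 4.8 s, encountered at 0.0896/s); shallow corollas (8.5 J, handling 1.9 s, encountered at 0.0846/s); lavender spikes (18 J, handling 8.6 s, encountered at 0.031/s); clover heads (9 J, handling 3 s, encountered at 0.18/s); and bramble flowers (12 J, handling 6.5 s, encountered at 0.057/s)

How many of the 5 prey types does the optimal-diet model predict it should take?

Profitabilities (E/h, J/s): shallow corollas 4.47, clover heads 3, lavender spikes 2.09, bramble flowers 1.85, comfrey flowers 0.271. Add prey in this order while the next type's profitability exceeds the intake rate on those already taken.
Rate on top 1: 0.6195. clover heads: 3 > 0.6195 → include.
Rate on top 2: 1.375. lavender spikes: 2.09 > 1.375 → include.
Rate on top 3: 1.473. bramble flowers: 1.85 > 1.473 → include.
Rate on top 4: 1.532. comfrey flowers: 0.271 < 1.532 → exclude; stop.
Optimal diet: shallow corollas, clover heads, lavender spikes, bramble flowers — 4 of 5 types.

4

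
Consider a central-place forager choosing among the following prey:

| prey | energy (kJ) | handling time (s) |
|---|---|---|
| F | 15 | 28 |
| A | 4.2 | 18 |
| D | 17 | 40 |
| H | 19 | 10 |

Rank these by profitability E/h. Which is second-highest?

Profitability E/h (kJ/s): F = 15/28 = 0.536, A = 4.2/18 = 0.233, D = 17/40 = 0.425, H = 19/10 = 1.9.
Ranked: H > F > D > A.

F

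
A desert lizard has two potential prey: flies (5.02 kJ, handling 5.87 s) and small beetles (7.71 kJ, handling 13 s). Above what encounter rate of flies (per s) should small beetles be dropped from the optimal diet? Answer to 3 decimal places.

0.385 per s

The zero-one rule: include small beetles iff E₂/h₂ > λE₁/(1+λh₁). Equality gives the switch point.
λE₁h₂ = E₂ + λE₂h₁ ⇒ λ = E₂/(E₁h₂ − E₂h₁) = 7.71/(65.26 − 45.26) = 0.3855 per s.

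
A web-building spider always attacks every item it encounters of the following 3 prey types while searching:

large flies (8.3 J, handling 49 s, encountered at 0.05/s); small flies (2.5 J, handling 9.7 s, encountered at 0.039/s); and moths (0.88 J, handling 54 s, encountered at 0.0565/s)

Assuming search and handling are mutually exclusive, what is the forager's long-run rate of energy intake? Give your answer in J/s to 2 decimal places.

0.08 J/s

Energy encountered per unit search time: 0.05×8.3 + 0.039×2.5 + 0.0565×0.88 = 0.5622 J/s.
Handling time per unit search time: 0.05×49 + 0.039×9.7 + 0.0565×54 = 5.879.
Rate = 0.5622/(1 + 5.879) = 0.08173 J/s.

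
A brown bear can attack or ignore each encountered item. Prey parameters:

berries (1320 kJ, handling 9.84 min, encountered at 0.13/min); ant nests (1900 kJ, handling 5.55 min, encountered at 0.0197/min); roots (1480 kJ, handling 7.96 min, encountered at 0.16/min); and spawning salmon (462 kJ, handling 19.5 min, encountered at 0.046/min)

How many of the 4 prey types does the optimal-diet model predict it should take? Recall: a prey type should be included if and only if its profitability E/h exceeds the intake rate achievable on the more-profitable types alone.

Rank by E/h (kJ/min): ant nests 342, roots 186, berries 134, spawning salmon 23.7. Include each in turn until the next type's E/h falls below the running intake rate.
Rate on top 1: 33.74. roots: 186 > 33.74 → include.
Rate on top 2: 115.1. berries: 134 > 115.1 → include.
Rate on top 3: 121.7. spawning salmon: 23.7 < 121.7 → exclude; stop.
Optimal diet: ant nests, roots, berries — 3 of 4 types.

3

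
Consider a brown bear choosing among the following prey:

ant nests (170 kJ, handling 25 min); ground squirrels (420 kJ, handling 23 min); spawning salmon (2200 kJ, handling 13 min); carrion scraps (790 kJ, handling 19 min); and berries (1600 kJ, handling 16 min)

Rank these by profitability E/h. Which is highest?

spawning salmon

In descending order of E/h:
spawning salmon: 2200/13 = 169 kJ/min
berries: 1600/16 = 100 kJ/min
carrion scraps: 790/19 = 41.6 kJ/min
ground squirrels: 420/23 = 18.3 kJ/min
ant nests: 170/25 = 6.8 kJ/min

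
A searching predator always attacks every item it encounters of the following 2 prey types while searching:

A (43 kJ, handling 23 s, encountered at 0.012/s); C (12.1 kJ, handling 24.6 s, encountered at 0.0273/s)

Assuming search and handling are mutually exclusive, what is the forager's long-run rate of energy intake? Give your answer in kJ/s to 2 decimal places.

Energy encountered per unit search time: 0.012×43 + 0.0273×12.1 = 0.8463 kJ/s.
Handling time per unit search time: 0.012×23 + 0.0273×24.6 = 0.9476.
Rate = 0.8463/(1 + 0.9476) = 0.4346 kJ/s.

0.43 kJ/s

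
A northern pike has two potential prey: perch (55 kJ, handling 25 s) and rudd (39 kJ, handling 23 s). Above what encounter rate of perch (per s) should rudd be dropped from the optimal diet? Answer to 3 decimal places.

0.134 per s

Drop rudd once their profitability E₂/h₂ falls below the rate achievable on perch alone: E₂/h₂ = λE₁/(1 + λh₁).
Solve for λ: λE₁h₂ = E₂(1 + λh₁) → λ(E₁h₂ − E₂h₁) = E₂ → λ = E₂/(E₁h₂ − E₂h₁).
λ = 39/(55×23 − 39×25) = 39/290 = 0.1345 per s.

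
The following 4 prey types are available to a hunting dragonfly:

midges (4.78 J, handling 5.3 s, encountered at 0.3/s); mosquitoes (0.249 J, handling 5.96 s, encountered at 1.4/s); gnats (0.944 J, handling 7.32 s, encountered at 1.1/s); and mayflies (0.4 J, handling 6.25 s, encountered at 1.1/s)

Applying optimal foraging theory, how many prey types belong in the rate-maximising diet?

1

Profitabilities (E/h, J/s): midges 0.902, gnats 0.129, mayflies 0.064, mosquitoes 0.0418. Add prey in this order while the next type's profitability exceeds the intake rate on those already taken.
Rate on top 1: 0.5537. gnats: 0.129 < 0.5537 → exclude; stop.
Optimal diet: midges — 1 of 4 types.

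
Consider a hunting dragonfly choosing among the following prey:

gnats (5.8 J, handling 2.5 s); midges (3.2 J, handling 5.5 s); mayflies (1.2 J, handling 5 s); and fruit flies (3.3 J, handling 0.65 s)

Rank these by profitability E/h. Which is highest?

fruit flies

Profitability E/h (J/s): gnats = 5.8/2.5 = 2.32, midges = 3.2/5.5 = 0.582, mayflies = 1.2/5 = 0.24, fruit flies = 3.3/0.65 = 5.08.
Ranked: fruit flies > gnats > midges > mayflies.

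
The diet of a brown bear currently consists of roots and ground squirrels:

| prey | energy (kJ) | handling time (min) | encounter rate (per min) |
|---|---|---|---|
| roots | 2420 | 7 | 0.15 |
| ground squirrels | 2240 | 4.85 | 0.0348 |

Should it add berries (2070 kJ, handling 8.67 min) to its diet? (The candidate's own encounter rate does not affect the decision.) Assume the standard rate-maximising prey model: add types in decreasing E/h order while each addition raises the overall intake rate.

Yes

Intake rate on the current diet: R = (0.15×2420 + 0.0348×2240) / (1 + 0.15×7 + 0.0348×4.85) = 441/2.219 = 198.7 kJ/min.
Profitability of berries: 2070/8.67 = 238.8 kJ/min.
Since 238.8 > R, including berries increases the long-run rate.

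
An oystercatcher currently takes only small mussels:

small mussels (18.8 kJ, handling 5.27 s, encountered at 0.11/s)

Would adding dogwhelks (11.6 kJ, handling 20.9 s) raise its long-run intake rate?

Intake rate on the current diet: R = (0.11×18.8) / (1 + 0.11×5.27) = 2.068/1.58 = 1.309 kJ/s.
Profitability of dogwhelks: 11.6/20.9 = 0.555 kJ/s.
Since 0.555 < R, time spent handling dogwhelks is better spent searching.

No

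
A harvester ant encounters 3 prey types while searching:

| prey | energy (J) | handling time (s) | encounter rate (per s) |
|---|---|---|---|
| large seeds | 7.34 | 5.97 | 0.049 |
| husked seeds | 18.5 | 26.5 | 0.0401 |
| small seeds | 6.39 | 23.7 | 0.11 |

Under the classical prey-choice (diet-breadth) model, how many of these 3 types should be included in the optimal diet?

2

Profitabilities (E/h, J/s): large seeds 1.23, husked seeds 0.698, small seeds 0.27. Add prey in this order while the next type's profitability exceeds the intake rate on those already taken.
Rate on top 1: 0.2783. husked seeds: 0.698 > 0.2783 → include.
Rate on top 2: 0.4677. small seeds: 0.27 < 0.4677 → exclude; stop.
Optimal diet: large seeds, husked seeds — 2 of 3 types.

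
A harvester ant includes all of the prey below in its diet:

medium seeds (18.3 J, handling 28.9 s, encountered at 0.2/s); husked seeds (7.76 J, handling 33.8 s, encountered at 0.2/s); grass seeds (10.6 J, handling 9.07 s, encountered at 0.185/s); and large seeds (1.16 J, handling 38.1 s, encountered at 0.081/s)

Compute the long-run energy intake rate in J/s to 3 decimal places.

0.397 J/s

R = Σλ_iE_i / (1 + Σλ_ih_i)
Numerator: 0.2×18.3 + 0.2×7.76 + 0.185×10.6 + 0.081×1.16 = 7.267
Denominator: 1 + 0.2×28.9 + 0.2×33.8 + 0.185×9.07 + 0.081×38.1 = 18.3
R = 7.267/18.3 = 0.397 J/s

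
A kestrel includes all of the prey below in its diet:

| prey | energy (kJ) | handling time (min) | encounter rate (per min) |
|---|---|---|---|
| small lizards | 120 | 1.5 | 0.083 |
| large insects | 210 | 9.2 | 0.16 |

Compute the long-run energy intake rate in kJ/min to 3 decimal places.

16.776 kJ/min

R = (0.083×120 + 0.16×210) / (1 + 0.083×1.5 + 0.16×9.2) = 43.56/2.596 = 16.78 kJ/min.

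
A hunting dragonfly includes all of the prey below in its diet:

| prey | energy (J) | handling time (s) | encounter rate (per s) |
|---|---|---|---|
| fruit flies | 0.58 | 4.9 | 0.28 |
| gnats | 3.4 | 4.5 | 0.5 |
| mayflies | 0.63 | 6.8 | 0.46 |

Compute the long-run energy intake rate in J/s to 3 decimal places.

R = (0.28×0.58 + 0.5×3.4 + 0.46×0.63) / (1 + 0.28×4.9 + 0.5×4.5 + 0.46×6.8) = 2.152/7.75 = 0.2777 J/s.

0.278 J/s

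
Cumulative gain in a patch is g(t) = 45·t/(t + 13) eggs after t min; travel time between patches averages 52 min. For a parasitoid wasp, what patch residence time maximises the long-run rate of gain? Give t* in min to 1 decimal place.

26.0 min

By the marginal value theorem, leave when the instantaneous gain rate g'(t) equals the habitat-wide average g(t)/(T + t).
g'(t) = 45·13/(t + 13)². Setting 45·13/(t+13)² = 45t/[(t+13)(52+t)] gives 13(52+t) = t(t+13), so t² = 13×52 = 676.
t* = √676 = 26 min.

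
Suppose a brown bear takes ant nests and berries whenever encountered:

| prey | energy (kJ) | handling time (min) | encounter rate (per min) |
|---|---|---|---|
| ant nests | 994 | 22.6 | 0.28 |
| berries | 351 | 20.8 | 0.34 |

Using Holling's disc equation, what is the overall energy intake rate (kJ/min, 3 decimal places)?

27.615 kJ/min

R = Σλ_iE_i / (1 + Σλ_ih_i)
Numerator: 0.28×994 + 0.34×351 = 397.7
Denominator: 1 + 0.28×22.6 + 0.34×20.8 = 14.4
R = 397.7/14.4 = 27.62 kJ/min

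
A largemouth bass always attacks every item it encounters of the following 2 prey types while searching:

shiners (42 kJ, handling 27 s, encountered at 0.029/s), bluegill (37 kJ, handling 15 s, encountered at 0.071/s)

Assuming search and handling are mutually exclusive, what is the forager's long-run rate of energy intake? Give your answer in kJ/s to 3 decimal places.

1.350 kJ/s

R = Σλ_iE_i / (1 + Σλ_ih_i)
Numerator: 0.029×42 + 0.071×37 = 3.845
Denominator: 1 + 0.029×27 + 0.071×15 = 2.848
R = 3.845/2.848 = 1.35 kJ/s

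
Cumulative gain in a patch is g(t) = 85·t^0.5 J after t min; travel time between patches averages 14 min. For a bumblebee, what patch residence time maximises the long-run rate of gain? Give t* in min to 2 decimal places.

By the marginal value theorem, leave when the instantaneous gain rate g'(t) equals the habitat-wide average g(t)/(T + t).
g'(t) = 0.5·85·t^-0.5. Setting 0.5·85·t^-0.5 = 85·t^0.5/(14+t) gives 0.5(14+t) = t, so 0.50·t = 0.5×14.
t* = 0.5×14/0.50 = 14 min.

14.00 min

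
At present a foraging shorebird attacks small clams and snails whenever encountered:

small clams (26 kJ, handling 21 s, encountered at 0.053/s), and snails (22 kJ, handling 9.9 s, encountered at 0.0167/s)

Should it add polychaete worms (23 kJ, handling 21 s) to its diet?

On small clams and snails alone, R = ΣλE/(1+Σλh) = 1.745/2.278 = 0.7661 kJ/s.
Profitability of polychaete worms: 23/21 = 1.095 kJ/s.
1.095 > 0.7661, so adding polychaete worms raises the average — include it.

Yes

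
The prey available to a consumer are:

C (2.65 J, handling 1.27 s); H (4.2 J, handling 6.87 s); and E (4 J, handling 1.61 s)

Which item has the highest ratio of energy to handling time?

Profitability E/h (J/s): C = 2.65/1.27 = 2.09, H = 4.2/6.87 = 0.611, E = 4/1.61 = 2.48.
Ranked: E > C > H.

E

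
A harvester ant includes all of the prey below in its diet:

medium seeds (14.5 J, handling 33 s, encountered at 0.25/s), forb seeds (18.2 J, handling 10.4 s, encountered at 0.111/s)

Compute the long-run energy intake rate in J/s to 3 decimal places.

0.543 J/s

R = (0.25×14.5 + 0.111×18.2) / (1 + 0.25×33 + 0.111×10.4) = 5.645/10.4 = 0.5426 J/s.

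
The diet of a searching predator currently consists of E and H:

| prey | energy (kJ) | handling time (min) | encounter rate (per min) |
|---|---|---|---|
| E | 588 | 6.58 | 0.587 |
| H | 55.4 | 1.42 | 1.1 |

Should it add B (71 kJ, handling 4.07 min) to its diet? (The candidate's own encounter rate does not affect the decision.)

No

Intake rate on the current diet: R = (0.587×588 + 1.1×55.4) / (1 + 0.587×6.58 + 1.1×1.42) = 406.1/6.424 = 63.21 kJ/min.
Profitability of B: 71/4.07 = 17.44 kJ/min.
Since 17.44 < R, time spent handling B is better spent searching.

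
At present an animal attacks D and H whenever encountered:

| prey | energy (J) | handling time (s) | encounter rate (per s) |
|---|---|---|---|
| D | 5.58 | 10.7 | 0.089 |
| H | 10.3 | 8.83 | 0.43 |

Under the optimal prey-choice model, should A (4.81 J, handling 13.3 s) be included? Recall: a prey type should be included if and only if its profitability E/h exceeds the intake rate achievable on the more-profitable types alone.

On D and H alone, R = ΣλE/(1+Σλh) = 4.926/5.749 = 0.8567 J/s.
A: E/h = 4.81/13.3 = 0.3617 J/s.
0.3617 < 0.8567, so adding A would lower the average — exclude it.

No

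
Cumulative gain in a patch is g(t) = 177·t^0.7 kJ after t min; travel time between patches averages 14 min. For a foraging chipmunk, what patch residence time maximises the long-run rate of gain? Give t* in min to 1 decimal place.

By the marginal value theorem, leave when the instantaneous gain rate g'(t) equals the habitat-wide average g(t)/(T + t).
g'(t) = 0.7·177·t^-0.3. Setting 0.7·177·t^-0.3 = 177·t^0.7/(14+t) gives 0.7(14+t) = t, so 0.30·t = 0.7×14.
t* = 0.7×14/0.30 = 32.67 min.

32.7 min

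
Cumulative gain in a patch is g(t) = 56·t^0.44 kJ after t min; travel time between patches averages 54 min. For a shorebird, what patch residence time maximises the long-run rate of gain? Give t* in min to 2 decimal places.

By the marginal value theorem, leave when the instantaneous gain rate g'(t) equals the habitat-wide average g(t)/(T + t).
g'(t) = 0.44·56·t^-0.56. Setting 0.44·56·t^-0.56 = 56·t^0.44/(54+t) gives 0.44(54+t) = t, so 0.56·t = 0.44×54.
t* = 0.44×54/0.56 = 42.43 min.

42.43 min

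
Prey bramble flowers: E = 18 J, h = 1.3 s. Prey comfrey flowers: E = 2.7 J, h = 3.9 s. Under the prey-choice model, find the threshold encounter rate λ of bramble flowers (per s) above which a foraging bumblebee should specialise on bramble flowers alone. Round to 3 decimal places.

0.040 per s

The zero-one rule: include comfrey flowers iff E₂/h₂ > λE₁/(1+λh₁). Equality gives the switch point.
λE₁h₂ = E₂ + λE₂h₁ ⇒ λ = E₂/(E₁h₂ − E₂h₁) = 2.7/(70.2 − 3.51) = 0.04049 per s.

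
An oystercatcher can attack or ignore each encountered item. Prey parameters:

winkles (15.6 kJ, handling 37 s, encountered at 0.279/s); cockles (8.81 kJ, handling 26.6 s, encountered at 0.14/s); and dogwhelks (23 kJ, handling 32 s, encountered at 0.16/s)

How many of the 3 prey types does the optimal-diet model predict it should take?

1

Rank by E/h (kJ/s): dogwhelks 0.719, winkles 0.422, cockles 0.331. Include each in turn until the next type's E/h falls below the running intake rate.
Rate on top 1: 0.6013. winkles: 0.422 < 0.6013 → exclude; stop.
Optimal diet: dogwhelks — 1 of 3 types.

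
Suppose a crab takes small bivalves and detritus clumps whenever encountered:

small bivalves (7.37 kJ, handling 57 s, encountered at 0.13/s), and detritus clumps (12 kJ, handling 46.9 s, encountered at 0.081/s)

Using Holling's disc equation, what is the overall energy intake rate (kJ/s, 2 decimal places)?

0.16 kJ/s

Energy encountered per unit search time: 0.13×7.37 + 0.081×12 = 1.93 kJ/s.
Handling time per unit search time: 0.13×57 + 0.081×46.9 = 11.21.
Rate = 1.93/(1 + 11.21) = 0.1581 kJ/s.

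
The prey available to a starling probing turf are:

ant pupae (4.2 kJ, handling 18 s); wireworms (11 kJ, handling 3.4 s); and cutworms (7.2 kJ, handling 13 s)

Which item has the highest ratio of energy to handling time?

In descending order of E/h:
wireworms: 11/3.4 = 3.24 kJ/s
cutworms: 7.2/13 = 0.554 kJ/s
ant pupae: 4.2/18 = 0.233 kJ/s

wireworms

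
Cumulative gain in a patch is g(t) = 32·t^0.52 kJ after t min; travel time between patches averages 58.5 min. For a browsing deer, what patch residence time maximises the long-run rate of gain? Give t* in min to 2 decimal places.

63.38 min

By the marginal value theorem, leave when the instantaneous gain rate g'(t) equals the habitat-wide average g(t)/(T + t).
g'(t) = 0.52·32·t^-0.48. Setting 0.52·32·t^-0.48 = 32·t^0.52/(58.5+t) gives 0.52(58.5+t) = t, so 0.48·t = 0.52×58.5.
t* = 0.52×58.5/0.48 = 63.38 min.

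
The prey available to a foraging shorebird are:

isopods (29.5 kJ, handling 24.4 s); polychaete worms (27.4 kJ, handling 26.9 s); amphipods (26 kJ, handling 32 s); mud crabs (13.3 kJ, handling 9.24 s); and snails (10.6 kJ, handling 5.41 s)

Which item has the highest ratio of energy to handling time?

snails

In descending order of E/h:
snails: 10.6/5.41 = 1.96 kJ/s
mud crabs: 13.3/9.24 = 1.44 kJ/s
isopods: 29.5/24.4 = 1.21 kJ/s
polychaete worms: 27.4/26.9 = 1.02 kJ/s
amphipods: 26/32 = 0.812 kJ/s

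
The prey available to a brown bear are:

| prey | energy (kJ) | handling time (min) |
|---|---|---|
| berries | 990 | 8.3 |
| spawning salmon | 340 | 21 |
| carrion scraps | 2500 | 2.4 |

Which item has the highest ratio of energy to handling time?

carrion scraps

Profitability E/h (kJ/min): berries = 990/8.3 = 119, spawning salmon = 340/21 = 16.2, carrion scraps = 2500/2.4 = 1.04e+03.
Ranked: carrion scraps > berries > spawning salmon.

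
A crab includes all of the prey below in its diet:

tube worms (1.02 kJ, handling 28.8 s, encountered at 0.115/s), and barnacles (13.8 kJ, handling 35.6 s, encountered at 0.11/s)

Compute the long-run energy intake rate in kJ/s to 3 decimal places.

0.199 kJ/s

Energy encountered per unit search time: 0.115×1.02 + 0.11×13.8 = 1.635 kJ/s.
Handling time per unit search time: 0.115×28.8 + 0.11×35.6 = 7.228.
Rate = 1.635/(1 + 7.228) = 0.1987 kJ/s.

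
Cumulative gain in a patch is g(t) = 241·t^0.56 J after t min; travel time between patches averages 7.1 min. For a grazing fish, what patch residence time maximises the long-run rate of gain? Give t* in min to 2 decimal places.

9.04 min

By the marginal value theorem, leave when the instantaneous gain rate g'(t) equals the habitat-wide average g(t)/(T + t).
g'(t) = 0.56·241·t^-0.44. Setting 0.56·241·t^-0.44 = 241·t^0.56/(7.1+t) gives 0.56(7.1+t) = t, so 0.44·t = 0.56×7.1.
t* = 0.56×7.1/0.44 = 9.036 min.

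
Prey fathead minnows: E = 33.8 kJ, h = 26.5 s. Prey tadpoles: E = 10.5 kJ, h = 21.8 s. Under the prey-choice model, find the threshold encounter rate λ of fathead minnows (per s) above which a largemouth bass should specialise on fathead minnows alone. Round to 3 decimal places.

0.023 per s

At the threshold, the rate on fathead minnows alone equals the profitability of tadpoles: λ·33.8/(1 + λ·26.5) = 10.5/21.8 = 0.4817.
Rearranging, λ(33.8 − 0.4817×26.5) = 0.4817, so λ = 0.4817/21.04 = 0.0229 per s.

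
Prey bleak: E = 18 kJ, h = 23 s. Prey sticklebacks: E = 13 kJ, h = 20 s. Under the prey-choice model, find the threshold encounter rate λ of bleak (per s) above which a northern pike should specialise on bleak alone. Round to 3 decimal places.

Drop sticklebacks once their profitability E₂/h₂ falls below the rate achievable on bleak alone: E₂/h₂ = λE₁/(1 + λh₁).
Solve for λ: λE₁h₂ = E₂(1 + λh₁) → λ(E₁h₂ − E₂h₁) = E₂ → λ = E₂/(E₁h₂ − E₂h₁).
λ = 13/(18×20 − 13×23) = 13/61 = 0.2131 per s.

0.213 per s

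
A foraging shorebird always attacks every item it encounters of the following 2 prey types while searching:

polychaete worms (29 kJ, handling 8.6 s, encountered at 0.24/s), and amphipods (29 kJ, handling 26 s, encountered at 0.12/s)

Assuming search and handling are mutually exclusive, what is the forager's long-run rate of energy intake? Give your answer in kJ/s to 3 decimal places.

1.688 kJ/s

R = Σλ_iE_i / (1 + Σλ_ih_i)
Numerator: 0.24×29 + 0.12×29 = 10.44
Denominator: 1 + 0.24×8.6 + 0.12×26 = 6.184
R = 10.44/6.184 = 1.688 kJ/s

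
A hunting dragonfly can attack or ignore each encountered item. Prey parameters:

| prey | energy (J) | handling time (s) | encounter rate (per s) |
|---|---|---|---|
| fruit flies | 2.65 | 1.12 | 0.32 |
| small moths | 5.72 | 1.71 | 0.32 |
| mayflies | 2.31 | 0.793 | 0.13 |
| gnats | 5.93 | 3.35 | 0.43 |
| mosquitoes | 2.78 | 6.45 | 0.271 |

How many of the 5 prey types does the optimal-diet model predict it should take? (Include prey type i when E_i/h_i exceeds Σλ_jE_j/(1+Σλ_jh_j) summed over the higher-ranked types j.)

4

E/h in descending order: small moths 3.35, mayflies 2.91, fruit flies 2.37, gnats 1.77, mosquitoes 0.431 J/s. The optimal diet is the largest prefix of this list for which every included type satisfies E_i/h_i > R on the types above it.
Rate on top 1: 1.183. mayflies: 2.91 > 1.183 → include.
Rate on top 2: 1.291. fruit flies: 2.37 > 1.291 → include.
Rate on top 3: 1.483. gnats: 1.77 > 1.483 → include.
Rate on top 4: 1.603. mosquitoes: 0.431 < 1.603 → exclude; stop.
Optimal diet: small moths, mayflies, fruit flies, gnats — 4 of 5 types.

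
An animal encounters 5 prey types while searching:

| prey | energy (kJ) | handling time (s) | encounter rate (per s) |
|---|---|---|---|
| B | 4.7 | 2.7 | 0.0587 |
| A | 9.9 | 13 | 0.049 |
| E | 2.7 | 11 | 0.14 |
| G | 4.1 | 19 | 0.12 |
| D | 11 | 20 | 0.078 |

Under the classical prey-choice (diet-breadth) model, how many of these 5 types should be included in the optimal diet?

Profitabilities (E/h, kJ/s): B 1.74, A 0.762, D 0.55, E 0.245, G 0.216. Add prey in this order while the next type's profitability exceeds the intake rate on those already taken.
Rate on top 1: 0.2381. A: 0.762 > 0.2381 → include.
Rate on top 2: 0.4238. D: 0.55 > 0.4238 → include.
Rate on top 3: 0.4825. E: 0.245 < 0.4825 → exclude; stop.
Optimal diet: B, A, D — 3 of 5 types.

3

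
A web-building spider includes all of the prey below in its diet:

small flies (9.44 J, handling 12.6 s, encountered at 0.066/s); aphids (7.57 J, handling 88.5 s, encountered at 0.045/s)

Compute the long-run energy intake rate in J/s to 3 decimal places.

R = (0.066×9.44 + 0.045×7.57) / (1 + 0.066×12.6 + 0.045×88.5) = 0.9637/5.814 = 0.1658 J/s.

0.166 J/s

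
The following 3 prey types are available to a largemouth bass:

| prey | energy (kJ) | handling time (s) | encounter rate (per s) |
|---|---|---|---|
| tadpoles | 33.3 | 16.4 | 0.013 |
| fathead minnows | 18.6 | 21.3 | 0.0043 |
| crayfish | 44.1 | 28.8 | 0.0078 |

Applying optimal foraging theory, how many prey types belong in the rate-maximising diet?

3

Profitabilities (E/h, kJ/s): tadpoles 2.03, crayfish 1.53, fathead minnows 0.873. Add prey in this order while the next type's profitability exceeds the intake rate on those already taken.
Rate on top 1: 0.3568. crayfish: 1.53 > 0.3568 → include.
Rate on top 2: 0.5403. fathead minnows: 0.873 > 0.5403 → include.
Optimal diet: tadpoles, crayfish, fathead minnows — 3 of 3 types.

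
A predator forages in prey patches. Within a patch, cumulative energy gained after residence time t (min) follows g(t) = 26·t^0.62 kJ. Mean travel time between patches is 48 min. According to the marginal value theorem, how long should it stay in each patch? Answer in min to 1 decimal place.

Optimal t* satisfies g'(t*) = g(t*)/(T + t*).
g'(t) = 0.62·26·t^-0.38. Setting 0.62·26·t^-0.38 = 26·t^0.62/(48+t) gives 0.62(48+t) = t, so 0.38·t = 0.62×48.
t* = 0.62×48/0.38 = 78.32 min.

78.3 min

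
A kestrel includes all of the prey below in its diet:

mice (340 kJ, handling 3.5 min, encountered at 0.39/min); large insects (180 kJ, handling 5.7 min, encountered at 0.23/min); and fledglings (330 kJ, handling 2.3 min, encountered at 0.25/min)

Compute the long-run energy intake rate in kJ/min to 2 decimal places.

60.34 kJ/min

Energy encountered per unit search time: 0.39×340 + 0.23×180 + 0.25×330 = 256.5 kJ/min.
Handling time per unit search time: 0.39×3.5 + 0.23×5.7 + 0.25×2.3 = 3.251.
Rate = 256.5/(1 + 3.251) = 60.34 kJ/min.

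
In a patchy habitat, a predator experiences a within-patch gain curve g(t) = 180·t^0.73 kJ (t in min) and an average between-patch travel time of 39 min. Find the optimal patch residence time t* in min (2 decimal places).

Optimal t* satisfies g'(t*) = g(t*)/(T + t*).
g'(t) = 0.73·180·t^-0.27. Setting 0.73·180·t^-0.27 = 180·t^0.73/(39+t) gives 0.73(39+t) = t, so 0.27·t = 0.73×39.
t* = 0.73×39/0.27 = 105.4 min.

105.44 min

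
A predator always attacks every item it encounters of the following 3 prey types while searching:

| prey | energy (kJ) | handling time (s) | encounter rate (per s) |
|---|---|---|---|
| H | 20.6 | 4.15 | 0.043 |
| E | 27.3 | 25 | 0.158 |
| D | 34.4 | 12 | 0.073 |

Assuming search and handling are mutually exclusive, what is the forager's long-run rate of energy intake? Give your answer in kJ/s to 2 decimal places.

1.28 kJ/s

R = (0.043×20.6 + 0.158×27.3 + 0.073×34.4) / (1 + 0.043×4.15 + 0.158×25 + 0.073×12) = 7.71/6.004 = 1.284 kJ/s.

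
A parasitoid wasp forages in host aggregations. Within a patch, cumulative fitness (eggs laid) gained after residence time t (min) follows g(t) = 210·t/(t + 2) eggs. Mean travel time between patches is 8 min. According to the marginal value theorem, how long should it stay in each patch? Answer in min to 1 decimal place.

By the marginal value theorem, leave when the instantaneous gain rate g'(t) equals the habitat-wide average g(t)/(T + t).
g'(t) = 210·2/(t + 2)². Setting 210·2/(t+2)² = 210t/[(t+2)(8+t)] gives 2(8+t) = t(t+2), so t² = 2×8 = 16.
t* = √16 = 4 min.

4.0 min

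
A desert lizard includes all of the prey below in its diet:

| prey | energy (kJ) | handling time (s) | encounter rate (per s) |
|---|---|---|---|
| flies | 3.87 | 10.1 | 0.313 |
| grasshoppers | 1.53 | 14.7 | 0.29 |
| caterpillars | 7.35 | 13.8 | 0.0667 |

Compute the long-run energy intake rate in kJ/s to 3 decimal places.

0.230 kJ/s

R = (0.313×3.87 + 0.29×1.53 + 0.0667×7.35) / (1 + 0.313×10.1 + 0.29×14.7 + 0.0667×13.8) = 2.145/9.345 = 0.2296 kJ/s.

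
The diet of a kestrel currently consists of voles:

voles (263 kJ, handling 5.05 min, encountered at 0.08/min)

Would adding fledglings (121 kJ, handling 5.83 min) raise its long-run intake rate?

Yes

Intake rate on the current diet: R = (0.08×263) / (1 + 0.08×5.05) = 21.04/1.404 = 14.99 kJ/min.
fledglings: E/h = 121/5.83 = 20.75 kJ/min.
20.75 > 14.99, so adding fledglings raises the average — include it.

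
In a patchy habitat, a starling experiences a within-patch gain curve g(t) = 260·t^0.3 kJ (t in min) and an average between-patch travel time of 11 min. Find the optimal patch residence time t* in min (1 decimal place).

4.7 min

Maximise g(t)/(T+t): set derivative to zero → g'(t)(T+t) = g(t).
g'(t) = 0.3·260·t^-0.7. Setting 0.3·260·t^-0.7 = 260·t^0.3/(11+t) gives 0.3(11+t) = t, so 0.70·t = 0.3×11.
t* = 0.3×11/0.70 = 4.714 min.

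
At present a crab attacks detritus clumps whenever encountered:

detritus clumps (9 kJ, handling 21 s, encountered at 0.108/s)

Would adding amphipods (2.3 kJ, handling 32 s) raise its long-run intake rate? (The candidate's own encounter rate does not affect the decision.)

On detritus clumps alone, R = ΣλE/(1+Σλh) = 0.972/3.268 = 0.2974 kJ/s.
amphipods: E/h = 2.3/32 = 0.07187 kJ/s.
0.07187 < 0.2974, so adding amphipods would lower the average — exclude it.

No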